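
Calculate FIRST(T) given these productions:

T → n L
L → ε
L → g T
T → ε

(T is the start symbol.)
To compute FIRST(T), examine every production with T on the left-hand side, reading each right-hand side left to right until a non-nullable symbol is reached.

From T → n L:
  - n is a terminal: add 'n' and stop
From T → ε:
  - ε-production, so ε ∈ FIRST(T)

Collecting: FIRST(T) = { 'n', ε }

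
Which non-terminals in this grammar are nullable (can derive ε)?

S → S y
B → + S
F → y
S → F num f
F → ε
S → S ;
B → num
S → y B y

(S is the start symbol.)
ε-productions: F → ε
So F is immediately nullable.
No further non-terminal can be added: every production for the remaining non-terminals contains a terminal or a non-nullable non-terminal.
Nullable = { 'F' }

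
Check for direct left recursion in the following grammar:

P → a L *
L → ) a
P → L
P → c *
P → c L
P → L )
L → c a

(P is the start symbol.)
P → a L *: starts with a
L → ) a: starts with ')'
P → L: starts with L
P → c *: starts with c
P → c L: starts with c
P → L ): starts with L
L → c a: starts with c

No direct left recursion found.

Answer: No direct left recursion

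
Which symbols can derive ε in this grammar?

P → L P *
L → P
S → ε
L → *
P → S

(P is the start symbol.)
{ 'L', 'P', 'S' }

ε-productions: S → ε
So S is immediately nullable.
P → S: every symbol on the right is nullable, so P is nullable too.
L → P: every symbol on the right is nullable, so L is nullable too.
Every non-terminal is now nullable.
Nullable = { 'L', 'P', 'S' }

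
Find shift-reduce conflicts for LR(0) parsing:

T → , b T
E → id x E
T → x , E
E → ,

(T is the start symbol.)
Augment with T' → T and build the canonical LR(0) collection (I0 = CLOSURE({[T' → . T]}), then GOTO on every symbol after a dot until no new states appear). It has 12 states:
  I0: { [T → . , b T], [T → . x , E], [T' → . T] }  — shift
  I1: { [T → , . b T] }  — shift
  I2: { [T' → T .] }  — accept
  I3: { [T → x . , E] }  — shift
  I4: { [E → . ,], [E → . id x E], [T → x , . E] }  — shift
  I5: { [E → , .] }  — reduce
  I6: { [T → x , E .] }  — reduce
  I7: { [E → id . x E] }  — shift
  I8: { [E → . ,], [E → . id x E], [E → id x . E] }  — shift
  I9: { [E → id x E .] }  — reduce
  I10: { [T → , b . T], [T → . , b T], [T → . x , E] }  — shift
  I11: { [T → , b T .] }  — reduce

No state contains both a complete item and a shift item.

Answer: No shift-reduce conflicts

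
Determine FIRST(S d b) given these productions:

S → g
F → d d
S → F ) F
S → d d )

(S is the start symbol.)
{ 'd', 'g' }

FIRST sets of the non-terminals involved (from the grammar, by fixed-point iteration):
  FIRST(S) = { 'd', 'g' }

To compute FIRST(S d b), process the symbols left to right:
Symbol S is a non-terminal. Add FIRST(S) \ {ε} = { 'd', 'g' }
S is not nullable (ε ∉ FIRST(S)), so stop here.
FIRST(S d b) = { 'd', 'g' }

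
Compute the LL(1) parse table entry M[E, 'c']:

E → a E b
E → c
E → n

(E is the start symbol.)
E → c

To find M[E, 'c'], we find productions for E where 'c' is in the predict set (PREDICT(N → α) = (FIRST(α) \ {ε}) ∪ (FOLLOW(N) if α ⇒* ε)).

E → a E b: PREDICT = { 'a' }
E → c: PREDICT = { 'c' }
  'c' is in predict set, so this production goes in M[E, 'c']
E → n: PREDICT = { 'n' }

M[E, 'c'] = E → c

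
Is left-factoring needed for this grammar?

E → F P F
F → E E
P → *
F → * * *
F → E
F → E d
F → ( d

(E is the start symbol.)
Yes, F has productions with common prefix 'E'

Left-factoring is needed when two productions for the same non-terminal
share a common prefix on the right-hand side.

Productions for F:
  F → E E
  F → * * *
  F → E
  F → E d
  F → ( d

Found common prefix 'E' in productions for F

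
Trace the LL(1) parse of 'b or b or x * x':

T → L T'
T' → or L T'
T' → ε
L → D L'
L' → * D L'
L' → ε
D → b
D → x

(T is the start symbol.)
LL(1) parsing maintains a stack (initially the start symbol over $) and the input. At each step: if the stack top is a terminal, match it against the current input token; if it is a non-terminal N, replace it with the RHS of M[N, lookahead] (the unique production whose predict set contains the lookahead).

Stack is shown with the top on the left.

Stack        Input              Action
--------------------------------------
T $          b or b or x * x $  output T → L T'
L T' $       b or b or x * x $  output L → D L'
D L' T' $    b or b or x * x $  output D → b
b L' T' $    b or b or x * x $  match 'b'
L' T' $      or b or x * x $    output L' → ε
T' $         or b or x * x $    output T' → or L T'
or L T' $    or b or x * x $    match 'or'
L T' $       b or x * x $       output L → D L'
D L' T' $    b or x * x $       output D → b
b L' T' $    b or x * x $       match 'b'
L' T' $      or x * x $         output L' → ε
T' $         or x * x $         output T' → or L T'
or L T' $    or x * x $         match 'or'
L T' $       x * x $            output L → D L'
D L' T' $    x * x $            output D → x
x L' T' $    x * x $            match 'x'
L' T' $      * x $              output L' → * D L'
* D L' T' $  * x $              match '*'
D L' T' $    x $                output D → x
x L' T' $    x $                match 'x'
L' T' $      $                  output L' → ε
T' $         $                  output T' → ε
$            $                  accept

The string is accepted.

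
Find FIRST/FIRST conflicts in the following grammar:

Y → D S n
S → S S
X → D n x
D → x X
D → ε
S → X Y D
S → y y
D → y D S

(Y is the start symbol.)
Yes. S → S S / S → X Y D on { 'n', 'x', 'y' }; S → S S / S → y y on { 'y' }; S → X Y D / S → y y on { 'y' }

FIRST sets of the non-terminals at (or reachable through a nullable prefix from) the front of some alternative:
  FIRST(S) = { 'n', 'x', 'y' }
  FIRST(X) = { 'n', 'x', 'y' }

Productions for S:
  S → S S: FIRST = { 'n', 'x', 'y' }
  S → X Y D: FIRST = { 'n', 'x', 'y' }
  S → y y: FIRST = { 'y' }
Productions for D:
  D → x X: FIRST = { 'x' }
  D → ε: FIRST = { ε }
  D → y D S: FIRST = { 'y' }
Y, X have only one production, so no FIRST/FIRST conflict is possible there.

Conflict for S: S → S S and S → X Y D
  Overlap: { 'n', 'x', 'y' }
Conflict for S: S → S S and S → y y
  Overlap: { 'y' }
Conflict for S: S → X Y D and S → y y
  Overlap: { 'y' }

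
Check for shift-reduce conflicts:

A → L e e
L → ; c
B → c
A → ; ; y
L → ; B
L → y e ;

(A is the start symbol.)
No shift-reduce conflicts

A shift-reduce conflict occurs when an LR(0) state has both:
  - a complete (reduce) item [A → α .] (dot at the end), and
  - a shift item [B → β . c γ] (dot before a terminal).

Augment with A' → A and build the canonical LR(0) collection (I0 = CLOSURE({[A' → . A]}), then GOTO on every symbol after a dot until no new states appear). It has 13 states:
  I0: { [A → . ; ; y], [A → . L e e], [A' → . A], [L → . ; B], [L → . ; c], [L → . y e ;] }  — shift
  I1: { [A → ; . ; y], [B → . c], [L → ; . B], [L → ; . c] }  — shift
  I2: { [A' → A .] }  — accept
  I3: { [A → L . e e] }  — shift
  I4: { [L → y . e ;] }  — shift
  I5: { [L → y e . ;] }  — shift
  I6: { [L → y e ; .] }  — reduce
  I7: { [A → L e . e] }  — shift
  I8: { [A → L e e .] }  — reduce
  I9: { [A → ; ; . y] }  — shift
  I10: { [L → ; B .] }  — reduce
  I11: { [B → c .], [L → ; c .] }  — 2 reduces
  I12: { [A → ; ; y .] }  — reduce

No state contains both a complete item and a shift item.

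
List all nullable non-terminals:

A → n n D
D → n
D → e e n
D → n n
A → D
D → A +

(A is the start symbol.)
None

There are no ε-productions, so no non-terminal can derive ε.
No non-terminals are nullable.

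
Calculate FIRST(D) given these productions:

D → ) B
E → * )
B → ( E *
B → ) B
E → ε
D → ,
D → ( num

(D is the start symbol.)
{ '(', ')', ',' }

From D → ) B:
  - ')' is a terminal: add ')' and stop
From D → ,:
  - ',' is a terminal: add ',' and stop
From D → ( num:
  - '(' is a terminal: add '(' and stop

Collecting: FIRST(D) = { '(', ')', ',' }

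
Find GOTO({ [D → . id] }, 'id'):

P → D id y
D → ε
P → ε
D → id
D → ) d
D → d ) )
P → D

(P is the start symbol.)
GOTO(I, 'id') = CLOSURE({ [A → αX.β] : [A → α.Xβ] ∈ I, X = 'id' })

Items with dot before 'id', with the dot advanced:
  [D → . id] → [D → id .]
Closure adds nothing (no advanced item has the dot before a non-terminal).

GOTO = { [D → id .] }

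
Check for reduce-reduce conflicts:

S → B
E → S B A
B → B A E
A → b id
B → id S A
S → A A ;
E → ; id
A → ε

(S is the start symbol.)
Yes — I2: [A → .] vs [S → B .]; I14: [A → .] vs [E → S B A .]

A reduce-reduce conflict occurs when an LR(0) state has two complete items [A → α .] and [B → β .] — both call for a reduction, and with no lookahead the parser cannot choose between them.

Augment with S' → S and build the canonical LR(0) collection (I0 = CLOSURE({[S' → . S]}), then GOTO on every symbol after a dot until no new states appear). It has 18 states:
  I0: { [A → . b id], [A → .], [B → . B A E], [B → . id S A], [S → . A A ;], [S → . B], [S' → . S] }  — shift, reduce
  I1: { [A → . b id], [A → .], [S → A . A ;] }  — shift, reduce
  I2: { [A → . b id], [A → .], [B → B . A E], [S → B .] }  — shift, 2 reduces
  I3: { [S' → S .] }  — accept
  I4: { [A → b . id] }  — shift
  I5: { [A → . b id], [A → .], [B → . B A E], [B → . id S A], [B → id . S A], [S → . A A ;], [S → . B] }  — shift, reduce
  I6: { [A → . b id], [A → .], [B → id S . A] }  — shift, reduce
  I7: { [B → id S A .] }  — reduce
  I8: { [A → b id .] }  — reduce
  I9: { [A → . b id], [A → .], [B → . B A E], [B → . id S A], [B → B A . E], [E → . ; id], [E → . S B A], [S → . A A ;], [S → . B] }  — shift, reduce
  I10: { [E → ; . id] }  — shift
  I11: { [B → B A E .] }  — reduce
  I12: { [B → . B A E], [B → . id S A], [E → S . B A] }  — shift
  I13: { [A → . b id], [A → .], [B → B . A E], [E → S B . A] }  — shift, reduce
  I14: { [A → . b id], [A → .], [B → . B A E], [B → . id S A], [B → B A . E], [E → . ; id], [E → . S B A], [E → S B A .], [S → . A A ;], [S → . B] }  — shift, 2 reduces
  I15: { [E → ; id .] }  — reduce
  I16: { [S → A A . ;] }  — shift
  I17: { [S → A A ; .] }  — reduce

I2 contains complete items [A → .], [S → B .] — reduce-reduce conflict.
I14 contains complete items [A → .], [E → S B A .] — reduce-reduce conflict.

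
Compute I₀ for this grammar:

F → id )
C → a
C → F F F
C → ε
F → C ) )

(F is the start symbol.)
First, augment the grammar with F' → F
I₀ = CLOSURE({ [F' → . F] }):
  [F' → . F] has the dot before F: add [F → . id )], [F → . C ) )]
  [F → . C ) )] has the dot before C: add [C → . a], [C → . F F F], [C → .]
No further items can be added.

I₀ = { [C → . F F F], [C → . a], [C → .], [F → . C ) )], [F → . id )], [F' → . F] }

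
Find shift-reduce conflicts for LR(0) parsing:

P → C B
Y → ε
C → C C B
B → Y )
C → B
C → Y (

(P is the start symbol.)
A shift-reduce conflict occurs when an LR(0) state has both:
  - a complete (reduce) item [A → α .] (dot at the end), and
  - a shift item [B → β . c γ] (dot before a terminal).

Augment with P' → P and build the canonical LR(0) collection (I0 = CLOSURE({[P' → . P]}), then GOTO on every symbol after a dot until no new states appear). It has 10 states:
  I0: { [B → . Y )], [C → . B], [C → . C C B], [C → . Y (], [P → . C B], [P' → . P], [Y → .] }  — reduce
  I1: { [C → B .] }  — reduce
  I2: { [B → . Y )], [C → . B], [C → . C C B], [C → . Y (], [C → C . C B], [P → C . B], [Y → .] }  — reduce
  I3: { [P' → P .] }  — accept
  I4: { [B → Y . )], [C → Y . (] }  — shift
  I5: { [C → Y ( .] }  — reduce
  I6: { [B → Y ) .] }  — reduce
  I7: { [C → B .], [P → C B .] }  — 2 reduces
  I8: { [B → . Y )], [C → . B], [C → . C C B], [C → . Y (], [C → C . C B], [C → C C . B], [Y → .] }  — reduce
  I9: { [C → B .], [C → C C B .] }  — 2 reduces

No state contains both a complete item and a shift item.

Answer: No shift-reduce conflicts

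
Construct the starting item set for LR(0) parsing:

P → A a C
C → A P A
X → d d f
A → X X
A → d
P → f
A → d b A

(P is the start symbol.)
First, augment the grammar with P' → P
I₀ = CLOSURE({ [P' → . P] }):
  [P' → . P] has the dot before P: add [P → . A a C], [P → . f]
  [P → . A a C] has the dot before A: add [A → . X X], [A → . d], [A → . d b A]
  [A → . X X] has the dot before X: add [X → . d d f]
No further items can be added.

I₀ = { [A → . X X], [A → . d b A], [A → . d], [P → . A a C], [P → . f], [P' → . P], [X → . d d f] }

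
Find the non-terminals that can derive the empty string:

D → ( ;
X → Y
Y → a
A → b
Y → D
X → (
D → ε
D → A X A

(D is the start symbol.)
ε-productions: D → ε
So D is immediately nullable.
Y → D: every symbol on the right is nullable, so Y is nullable too.
X → Y: every symbol on the right is nullable, so X is nullable too.
No further non-terminal can be added: every production for the remaining non-terminals contains a terminal or a non-nullable non-terminal.
Nullable = { 'D', 'X', 'Y' }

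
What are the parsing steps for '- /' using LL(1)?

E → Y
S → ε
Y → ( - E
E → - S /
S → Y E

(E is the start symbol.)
Stack is shown with the top on the left.

Stack    Input  Action
----------------------
E $      - / $  output E → - S /
- S / $  - / $  match '-'
S / $    / $    output S → ε
/ $      / $    match '/'
$        $      accept

The string is accepted.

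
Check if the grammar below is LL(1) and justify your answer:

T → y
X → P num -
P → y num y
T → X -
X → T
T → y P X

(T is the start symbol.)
No. Predict set conflict for T: { 'y' }

A grammar is LL(1) if for each non-terminal N with multiple productions, the predict sets of those productions are pairwise disjoint, where PREDICT(N → α) = (FIRST(α) \ {ε}) ∪ (FOLLOW(N) if α ⇒* ε).

Relevant sets:
  FIRST(X) = { 'y' }
  FIRST(P) = { 'y' }
  FIRST(T) = { 'y' }

For T:
  PREDICT(T → y) = { 'y' }
  PREDICT(T → X '-') = { 'y' }
  PREDICT(T → y P X) = { 'y' }
For X:
  PREDICT(X → P num '-') = { 'y' }
  PREDICT(X → T) = { 'y' }
P has a single production, so nothing to check there.

Conflict found: Predict set conflict for T: { 'y' }
The grammar is NOT LL(1).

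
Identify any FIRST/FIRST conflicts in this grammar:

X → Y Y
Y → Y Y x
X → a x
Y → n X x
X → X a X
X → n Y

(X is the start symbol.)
Yes. X → Y Y / X → X a X on { 'n' }; X → Y Y / X → n Y on { 'n' }; X → a x / X → X a X on { 'a' }; X → X a X / X → n Y on { 'n' }; Y → Y Y x / Y → n X x on { 'n' }

A FIRST/FIRST conflict occurs when two productions N → α and N → β for the same non-terminal have FIRST(α) ∩ FIRST(β) ≠ ∅ (with ε ∈ FIRST of a nullable right-hand side, so two nullable alternatives also conflict).

FIRST sets of the non-terminals at (or reachable through a nullable prefix from) the front of some alternative:
  FIRST(Y) = { 'n' }
  FIRST(X) = { 'a', 'n' }

Productions for X:
  X → Y Y: FIRST = { 'n' }
  X → a x: FIRST = { 'a' }
  X → X a X: FIRST = { 'a', 'n' }
  X → n Y: FIRST = { 'n' }
Productions for Y:
  Y → Y Y x: FIRST = { 'n' }
  Y → n X x: FIRST = { 'n' }

Conflict for X: X → Y Y and X → X a X
  Overlap: { 'n' }
Conflict for X: X → Y Y and X → n Y
  Overlap: { 'n' }
Conflict for X: X → a x and X → X a X
  Overlap: { 'a' }
Conflict for X: X → X a X and X → n Y
  Overlap: { 'n' }
Conflict for Y: Y → Y Y x and Y → n X x
  Overlap: { 'n' }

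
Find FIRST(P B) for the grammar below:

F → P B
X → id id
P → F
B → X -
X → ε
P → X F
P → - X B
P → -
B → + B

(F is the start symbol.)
{ '-', 'id' }

FIRST sets of the non-terminals involved (from the grammar, by fixed-point iteration):
  FIRST(P) = { '-', 'id' }

To compute FIRST(P B), process the symbols left to right:
Symbol P is a non-terminal. Add FIRST(P) \ {ε} = { '-', 'id' }
P is not nullable (ε ∉ FIRST(P)), so stop here.
FIRST(P B) = { '-', 'id' }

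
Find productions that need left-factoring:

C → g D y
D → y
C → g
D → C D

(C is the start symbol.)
Left-factoring is needed when two productions for the same non-terminal
share a common prefix on the right-hand side.

Productions for C:
  C → g D y
  C → g
Productions for D:
  D → y
  D → C D

Found common prefix 'g' in productions for C

Answer: Yes, C has productions with common prefix 'g'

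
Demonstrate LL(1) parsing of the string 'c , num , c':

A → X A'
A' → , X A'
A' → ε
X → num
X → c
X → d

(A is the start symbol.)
Stack is shown with the top on the left.

Stack     Input          Action
-------------------------------
A $       c , num , c $  output A → X A'
X A' $    c , num , c $  output X → c
c A' $    c , num , c $  match 'c'
A' $      , num , c $    output A' → , X A'
, X A' $  , num , c $    match ','
X A' $    num , c $      output X → num
num A' $  num , c $      match 'num'
A' $      , c $          output A' → , X A'
, X A' $  , c $          match ','
X A' $    c $            output X → c
c A' $    c $            match 'c'
A' $      $              output A' → ε
$         $              accept

The string is accepted.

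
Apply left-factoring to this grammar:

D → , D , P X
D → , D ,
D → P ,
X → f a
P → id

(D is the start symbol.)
Left-factoring transforms A → αβ₁ | αβ₂ into A → αA' and A' → β₁ | β₂
(α is the longest common prefix among the alternatives). Repeat until
no nonterminal has two alternatives with a common prefix.

Round 1: D has alternatives sharing prefix ', D ,'. Introduce D': D → , D , D'
  Add: D' → P X
  Add: D' → ε

No remaining common prefixes — done.

Resulting grammar:
D → , D , D'
D' → P X
D' → ε
D → P ,
X → f a
P → id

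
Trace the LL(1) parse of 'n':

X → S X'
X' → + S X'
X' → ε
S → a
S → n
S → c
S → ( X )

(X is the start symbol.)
Stack is shown with the top on the left.

Stack   Input  Action
---------------------
X $     n $    output X → S X'
S X' $  n $    output S → n
n X' $  n $    match 'n'
X' $    $      output X' → ε
$       $      accept

The string is accepted.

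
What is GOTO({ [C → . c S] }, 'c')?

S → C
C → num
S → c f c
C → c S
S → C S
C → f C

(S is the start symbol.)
GOTO(I, 'c') = CLOSURE({ [A → αX.β] : [A → α.Xβ] ∈ I, X = 'c' })

Items with dot before 'c', with the dot advanced:
  [C → . c S] → [C → c . S]
Closure of the advanced items:
  [C → c . S] has the dot before S: add [S → . C], [S → . c f c], [S → . C S]
  [S → . C] has the dot before C: add [C → . num], [C → . c S], [C → . f C]

GOTO = { [C → . c S], [C → . f C], [C → . num], [C → c . S], [S → . C S], [S → . C], [S → . c f c] }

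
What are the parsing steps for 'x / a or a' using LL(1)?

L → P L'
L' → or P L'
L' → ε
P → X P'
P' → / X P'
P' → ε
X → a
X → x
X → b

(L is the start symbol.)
Stack is shown with the top on the left.

Stack        Input         Action
---------------------------------
L $          x / a or a $  output L → P L'
P L' $       x / a or a $  output P → X P'
X P' L' $    x / a or a $  output X → x
x P' L' $    x / a or a $  match 'x'
P' L' $      / a or a $    output P' → / X P'
/ X P' L' $  / a or a $    match '/'
X P' L' $    a or a $      output X → a
a P' L' $    a or a $      match 'a'
P' L' $      or a $        output P' → ε
L' $         or a $        output L' → or P L'
or P L' $    or a $        match 'or'
P L' $       a $           output P → X P'
X P' L' $    a $           output X → a
a P' L' $    a $           match 'a'
P' L' $      $             output P' → ε
L' $         $             output L' → ε
$            $             accept

The string is accepted.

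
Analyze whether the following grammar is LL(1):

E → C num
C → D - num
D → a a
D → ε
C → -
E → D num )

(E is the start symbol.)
No. Predict set conflict for E: { 'a' }

Relevant sets:
  FIRST(C) = { '-', 'a' }
  FIRST(D) = { 'a', ε }
  FOLLOW(D) = { '-', 'num' }

For E:
  PREDICT(E → C num) = { '-', 'a' }
  PREDICT(E → D num ')') = { 'a', 'num' }
For C:
  PREDICT(C → D '-' num) = { '-', 'a' }
  PREDICT(C → '-') = { '-' }
For D:
  PREDICT(D → a a) = { 'a' }
  PREDICT(D → ε) = { '-', 'num' }

Conflict found: Predict set conflict for E: { 'a' }
The grammar is NOT LL(1).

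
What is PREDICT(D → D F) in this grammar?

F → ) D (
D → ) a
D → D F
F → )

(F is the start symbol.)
{ ')' }

PREDICT(D → D F) = (FIRST(RHS) \ {ε}) ∪ (FOLLOW(D) if ε ∈ FIRST(RHS), i.e. RHS ⇒* ε)
FIRST(D) = { ')' }
FIRST(D F) = { ')' }
ε ∉ FIRST(D F), so FOLLOW(D) is not added.
PREDICT(D → D F) = { ')' }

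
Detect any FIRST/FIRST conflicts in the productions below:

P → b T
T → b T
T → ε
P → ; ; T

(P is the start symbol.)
A FIRST/FIRST conflict occurs when two productions N → α and N → β for the same non-terminal have FIRST(α) ∩ FIRST(β) ≠ ∅ (with ε ∈ FIRST of a nullable right-hand side, so two nullable alternatives also conflict).

Productions for P:
  P → b T: FIRST = { 'b' }
  P → ; ; T: FIRST = { ';' }
Productions for T:
  T → b T: FIRST = { 'b' }
  T → ε: FIRST = { ε }

All alternatives of each non-terminal have pairwise disjoint FIRST sets.

Answer: No FIRST/FIRST conflicts.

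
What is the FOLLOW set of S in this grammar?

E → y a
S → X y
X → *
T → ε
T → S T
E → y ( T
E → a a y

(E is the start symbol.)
{ $, '*' }

In T → S T: S is followed by T, add FIRST(T) \ {ε} = { '*' }
  T is nullable, so also add FOLLOW(T)

The FOLLOW sets referred to above (computed the same way, to a fixed point):
  FOLLOW(T) = { $ }

Taking the union: FOLLOW(S) = { $, '*' }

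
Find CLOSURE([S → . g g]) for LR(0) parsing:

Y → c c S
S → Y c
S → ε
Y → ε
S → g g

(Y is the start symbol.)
Start with: [S → . g g]
The dot precedes the terminal g, so nothing is added.

CLOSURE = { [S → . g g] }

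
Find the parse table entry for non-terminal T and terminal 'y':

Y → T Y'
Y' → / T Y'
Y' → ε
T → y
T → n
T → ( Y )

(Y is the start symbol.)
T → y

To find M[T, 'y'], we find productions for T where 'y' is in the predict set (PREDICT(N → α) = (FIRST(α) \ {ε}) ∪ (FOLLOW(N) if α ⇒* ε)).

T → y: PREDICT = { 'y' }
  'y' is in predict set, so this production goes in M[T, 'y']
T → n: PREDICT = { 'n' }
T → ( Y ): PREDICT = { '(' }

M[T, 'y'] = T → y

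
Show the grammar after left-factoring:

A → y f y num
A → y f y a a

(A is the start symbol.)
A → y f y A'
A' → num
A' → a a

Left-factoring transforms A → αβ₁ | αβ₂ into A → αA' and A' → β₁ | β₂
(α is the longest common prefix among the alternatives). Repeat until
no nonterminal has two alternatives with a common prefix.

Round 1: A has alternatives sharing prefix 'y f y'. Introduce A': A → y f y A'
  Add: A' → num
  Add: A' → a a

No remaining common prefixes — done.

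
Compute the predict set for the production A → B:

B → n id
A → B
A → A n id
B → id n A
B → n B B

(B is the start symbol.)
PREDICT(A → B) = (FIRST(RHS) \ {ε}) ∪ (FOLLOW(A) if ε ∈ FIRST(RHS), i.e. RHS ⇒* ε)
FIRST(B) = { 'id', 'n' }
FIRST(B) = { 'id', 'n' }
ε ∉ FIRST(B), so FOLLOW(A) is not added.
PREDICT(A → B) = { 'id', 'n' }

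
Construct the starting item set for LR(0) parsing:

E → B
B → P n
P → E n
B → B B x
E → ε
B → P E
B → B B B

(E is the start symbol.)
First, augment the grammar with E' → E
I₀ = CLOSURE({ [E' → . E] }):
  [E' → . E] has the dot before E: add [E → . B], [E → .]
  [E → . B] has the dot before B: add [B → . P n], [B → . B B x], [B → . P E], [B → . B B B]
  [B → . P n] has the dot before P: add [P → . E n]
No further items can be added.

I₀ = { [B → . B B B], [B → . B B x], [B → . P E], [B → . P n], [E → . B], [E → .], [E' → . E], [P → . E n] }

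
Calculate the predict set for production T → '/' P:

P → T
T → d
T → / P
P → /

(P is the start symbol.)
{ '/' }

PREDICT(T → '/' P) = (FIRST(RHS) \ {ε}) ∪ (FOLLOW(T) if ε ∈ FIRST(RHS), i.e. RHS ⇒* ε)
FIRST('/' P) = { '/' }
ε ∉ FIRST('/' P), so FOLLOW(T) is not added.
PREDICT(T → '/' P) = { '/' }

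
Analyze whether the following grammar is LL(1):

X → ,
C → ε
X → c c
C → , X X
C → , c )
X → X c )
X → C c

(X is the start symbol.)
No. Predict set conflict for X: { ',' }

Relevant sets:
  FIRST(X) = { ',', 'c' }
  FIRST(C) = { ',', ε }
  FOLLOW(C) = { 'c' }

For X:
  PREDICT(X → ',') = { ',' }
  PREDICT(X → c c) = { 'c' }
  PREDICT(X → X c ')') = { ',', 'c' }
  PREDICT(X → C c) = { ',', 'c' }
For C:
  PREDICT(C → ε) = { 'c' }
  PREDICT(C → ',' X X) = { ',' }
  PREDICT(C → ',' c ')') = { ',' }

Conflict found: Predict set conflict for X: { ',' }
The grammar is NOT LL(1).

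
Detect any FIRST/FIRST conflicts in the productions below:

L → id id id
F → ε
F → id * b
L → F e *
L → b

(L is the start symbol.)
Yes. L → id id id / L → F e '*' on { 'id' }

A FIRST/FIRST conflict occurs when two productions N → α and N → β for the same non-terminal have FIRST(α) ∩ FIRST(β) ≠ ∅ (with ε ∈ FIRST of a nullable right-hand side, so two nullable alternatives also conflict).

FIRST sets of the non-terminals at (or reachable through a nullable prefix from) the front of some alternative:
  FIRST(F) = { 'id', ε }

Productions for L:
  L → id id id: FIRST = { 'id' }
  L → F e *: FIRST = { 'e', 'id' }
  L → b: FIRST = { 'b' }
Productions for F:
  F → ε: FIRST = { ε }
  F → id * b: FIRST = { 'id' }

Conflict for L: L → id id id and L → F e *
  Overlap: { 'id' }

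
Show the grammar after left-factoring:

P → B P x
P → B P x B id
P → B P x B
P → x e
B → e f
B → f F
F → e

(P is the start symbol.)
Left-factoring transforms A → αβ₁ | αβ₂ into A → αA' and A' → β₁ | β₂
(α is the longest common prefix among the alternatives). Repeat until
no nonterminal has two alternatives with a common prefix.

Round 1: P has alternatives sharing prefix 'B P x'. Introduce P': P → B P x P'
  Add: P' → ε
  Add: P' → B id
  Add: P' → B

Round 2: P' has alternatives sharing prefix 'B'. Introduce P'': P' → B P''
  Add: P'' → id
  Add: P'' → ε

No remaining common prefixes — done.

Resulting grammar:
P → B P x P'
P' → ε
P' → B P''
P'' → id
P'' → ε
P → x e
B → e f
B → f F
F → e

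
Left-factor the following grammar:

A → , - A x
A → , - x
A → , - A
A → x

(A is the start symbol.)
A → , - A'
A' → A A''
A'' → x
A'' → ε
A' → x
A → x

Left-factoring transforms A → αβ₁ | αβ₂ into A → αA' and A' → β₁ | β₂
(α is the longest common prefix among the alternatives). Repeat until
no nonterminal has two alternatives with a common prefix.

Round 1: A has alternatives sharing prefix ', -'. Introduce A': A → , - A'
  Add: A' → A x
  Add: A' → x
  Add: A' → A

Round 2: A' has alternatives sharing prefix 'A'. Introduce A'': A' → A A''
  Add: A'' → x
  Add: A'' → ε

No remaining common prefixes — done.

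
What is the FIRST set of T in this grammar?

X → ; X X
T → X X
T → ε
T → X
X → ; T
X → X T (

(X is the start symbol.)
{ ';', ε }

To compute FIRST(T), examine every production with T on the left-hand side, reading each right-hand side left to right until a non-nullable symbol is reached.

FIRST sets of the other non-terminals involved (by the same procedure, iterated to a fixed point):
  FIRST(X) = { ';' }

From T → X X:
  - X is a non-terminal: add FIRST(X) \ {ε} = { ';' }
    X is not nullable, so stop
From T → ε:
  - ε-production, so ε ∈ FIRST(T)
From T → X:
  - X is a non-terminal: add FIRST(X) \ {ε} = { ';' }
    X is not nullable, so stop

Collecting: FIRST(T) = { ';', ε }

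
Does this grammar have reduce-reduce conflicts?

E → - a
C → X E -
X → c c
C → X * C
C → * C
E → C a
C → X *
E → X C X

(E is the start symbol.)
Yes — I14: [C → * C .] vs [C → X * C .]

Augment with E' → E and build the canonical LR(0) collection (I0 = CLOSURE({[E' → . E]}), then GOTO on every symbol after a dot until no new states appear). It has 18 states:
  I0: { [C → . * C], [C → . X * C], [C → . X *], [C → . X E -], [E → . - a], [E → . C a], [E → . X C X], [E' → . E], [X → . c c] }  — shift
  I1: { [C → * . C], [C → . * C], [C → . X * C], [C → . X *], [C → . X E -], [X → . c c] }  — shift
  I2: { [E → - . a] }  — shift
  I3: { [E → C . a] }  — shift
  I4: { [E' → E .] }  — accept
  I5: { [C → . * C], [C → . X * C], [C → . X *], [C → . X E -], [C → X . * C], [C → X . *], [C → X . E -], [E → . - a], [E → . C a], [E → . X C X], [E → X . C X], [X → . c c] }  — shift
  I6: { [X → c . c] }  — shift
  I7: { [X → c c .] }  — reduce
  I8: { [C → * . C], [C → . * C], [C → . X * C], [C → . X *], [C → . X E -], [C → X * . C], [C → X * .], [X → . c c] }  — shift, reduce
  I9: { [E → C . a], [E → X C . X], [X → . c c] }  — shift
  I10: { [C → X E . -] }  — shift
  I11: { [C → X E - .] }  — reduce
  I12: { [E → X C X .] }  — reduce
  I13: { [E → C a .] }  — reduce
  I14: { [C → * C .], [C → X * C .] }  — 2 reduces
  I15: { [C → . * C], [C → . X * C], [C → . X *], [C → . X E -], [C → X . * C], [C → X . *], [C → X . E -], [E → . - a], [E → . C a], [E → . X C X], [X → . c c] }  — shift
  I16: { [E → - a .] }  — reduce
  I17: { [C → * C .] }  — reduce

I14 contains complete items [C → * C .], [C → X * C .] — reduce-reduce conflict.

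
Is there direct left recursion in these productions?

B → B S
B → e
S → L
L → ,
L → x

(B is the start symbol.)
Yes, B is left-recursive

Direct left recursion occurs when N → N α for some non-terminal N (the right-hand side begins with the left-hand side itself).

B → B S: LEFT RECURSIVE (starts with B)
B → e: starts with e
S → L: starts with L
L → ,: starts with ','
L → x: starts with x

The grammar has direct left recursion on: B.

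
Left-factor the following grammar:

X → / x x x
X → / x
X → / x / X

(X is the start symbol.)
Left-factoring transforms A → αβ₁ | αβ₂ into A → αA' and A' → β₁ | β₂
(α is the longest common prefix among the alternatives). Repeat until
no nonterminal has two alternatives with a common prefix.

Round 1: X has alternatives sharing prefix '/ x'. Introduce X': X → / x X'
  Add: X' → x x
  Add: X' → ε
  Add: X' → / X

No remaining common prefixes — done.

Resulting grammar:
X → / x X'
X' → x x
X' → ε
X' → / X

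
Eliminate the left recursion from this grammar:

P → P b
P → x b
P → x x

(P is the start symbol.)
P is directly left-recursive. The standard transformation for
  A → A α₁ | ... | A α_m | β₁ | ... | β_n
is
  A  → β₁ A' | ... | β_n A'
  A' → α₁ A' | ... | α_m A' | ε

P → x b becomes P → x b P'
P → x x becomes P → x x P'
P → P b becomes P' → b P'
Add P' → ε

Resulting grammar:
P → x b P'
P → x x P'
P' → b P'
P' → ε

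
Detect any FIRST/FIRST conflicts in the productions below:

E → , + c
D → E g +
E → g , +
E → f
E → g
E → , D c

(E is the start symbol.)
A FIRST/FIRST conflict occurs when two productions N → α and N → β for the same non-terminal have FIRST(α) ∩ FIRST(β) ≠ ∅ (with ε ∈ FIRST of a nullable right-hand side, so two nullable alternatives also conflict).

Productions for E:
  E → , + c: FIRST = { ',' }
  E → g , +: FIRST = { 'g' }
  E → f: FIRST = { 'f' }
  E → g: FIRST = { 'g' }
  E → , D c: FIRST = { ',' }
D has only one production, so no FIRST/FIRST conflict is possible there.

Conflict for E: E → , + c and E → , D c
  Overlap: { ',' }
Conflict for E: E → g , + and E → g
  Overlap: { 'g' }

Answer: Yes. E → ',' '+' c / E → ',' D c on { ',' }; E → g ',' '+' / E → g on { 'g' }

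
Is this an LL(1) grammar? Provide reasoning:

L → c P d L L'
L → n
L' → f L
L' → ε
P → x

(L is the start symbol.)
Relevant sets:
  FOLLOW(L') = { $, 'f' }

For L:
  PREDICT(L → c P d L L') = { 'c' }
  PREDICT(L → n) = { 'n' }
For L':
  PREDICT(L' → f L) = { 'f' }
  PREDICT(L' → ε) = { $, 'f' }
P has a single production, so nothing to check there.

Conflict found: Predict set conflict for L': { 'f' }
The grammar is NOT LL(1).

Answer: No. Predict set conflict for L': { 'f' }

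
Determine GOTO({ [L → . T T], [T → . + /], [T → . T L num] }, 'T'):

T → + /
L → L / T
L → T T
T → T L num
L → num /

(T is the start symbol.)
{ [L → . L / T], [L → . T T], [L → . num /], [L → T . T], [T → . + /], [T → . T L num], [T → T . L num] }

GOTO(I, 'T') = CLOSURE({ [A → αX.β] : [A → α.Xβ] ∈ I, X = 'T' })

Items with dot before 'T', with the dot advanced:
  [L → . T T] → [L → T . T]
  [T → . T L num] → [T → T . L num]
Closure of the advanced items:
  [L → T . T] has the dot before T: add [T → . + /], [T → . T L num]
  [T → T . L num] has the dot before L: add [L → . L / T], [L → . T T], [L → . num /]

GOTO = { [L → . L / T], [L → . T T], [L → . num /], [L → T . T], [T → . + /], [T → . T L num], [T → T . L num] }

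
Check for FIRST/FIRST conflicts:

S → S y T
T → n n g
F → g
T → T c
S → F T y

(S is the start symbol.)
FIRST sets of the non-terminals at (or reachable through a nullable prefix from) the front of some alternative:
  FIRST(S) = { 'g' }
  FIRST(F) = { 'g' }
  FIRST(T) = { 'n' }

Productions for S:
  S → S y T: FIRST = { 'g' }
  S → F T y: FIRST = { 'g' }
Productions for T:
  T → n n g: FIRST = { 'n' }
  T → T c: FIRST = { 'n' }
F has only one production, so no FIRST/FIRST conflict is possible there.

Conflict for S: S → S y T and S → F T y
  Overlap: { 'g' }
Conflict for T: T → n n g and T → T c
  Overlap: { 'n' }

Answer: Yes. S → S y T / S → F T y on { 'g' }; T → n n g / T → T c on { 'n' }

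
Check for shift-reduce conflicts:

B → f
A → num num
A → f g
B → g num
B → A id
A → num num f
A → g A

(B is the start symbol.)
Augment with B' → B and build the canonical LR(0) collection (I0 = CLOSURE({[B' → . B]}), then GOTO on every symbol after a dot until no new states appear). It has 14 states:
  I0: { [A → . f g], [A → . g A], [A → . num num f], [A → . num num], [B → . A id], [B → . f], [B → . g num], [B' → . B] }  — shift
  I1: { [B → A . id] }  — shift
  I2: { [B' → B .] }  — accept
  I3: { [A → f . g], [B → f .] }  — shift, reduce
  I4: { [A → . f g], [A → . g A], [A → . num num f], [A → . num num], [A → g . A], [B → g . num] }  — shift
  I5: { [A → num . num f], [A → num . num] }  — shift
  I6: { [A → num num . f], [A → num num .] }  — shift, reduce
  I7: { [A → num num f .] }  — reduce
  I8: { [A → g A .] }  — reduce
  I9: { [A → f . g] }  — shift
  I10: { [A → . f g], [A → . g A], [A → . num num f], [A → . num num], [A → g . A] }  — shift
  I11: { [A → num . num f], [A → num . num], [B → g num .] }  — shift, reduce
  I12: { [A → f g .] }  — reduce
  I13: { [B → A id .] }  — reduce

I3 contains reduce item [B → f .] and shift item [A → f . g] — shift-reduce conflict.
I6 contains reduce item [A → num num .] and shift item [A → num num . f] — shift-reduce conflict.
I11 contains reduce item [B → g num .] and shift items [A → num . num], [A → num . num f] — shift-reduce conflict.

Answer: Yes — I3: [B → f .] vs [A → f . g]; I6: [A → num num .] vs [A → num num . f]; I11: [B → g num .] vs [A → num . num]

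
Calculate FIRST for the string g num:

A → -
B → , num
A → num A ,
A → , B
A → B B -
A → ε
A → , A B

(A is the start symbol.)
To compute FIRST(g num), process the symbols left to right:
Symbol g is a terminal. Add 'g' and stop.
FIRST(g num) = { 'g' }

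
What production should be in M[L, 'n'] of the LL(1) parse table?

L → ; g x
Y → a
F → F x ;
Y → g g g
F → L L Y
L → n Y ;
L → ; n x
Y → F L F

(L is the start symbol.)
L → n Y ;

To find M[L, 'n'], we find productions for L where 'n' is in the predict set (PREDICT(N → α) = (FIRST(α) \ {ε}) ∪ (FOLLOW(N) if α ⇒* ε)).

L → ; g x: PREDICT = { ';' }
L → n Y ;: PREDICT = { 'n' }
  'n' is in predict set, so this production goes in M[L, 'n']
L → ; n x: PREDICT = { ';' }

M[L, 'n'] = L → n Y ;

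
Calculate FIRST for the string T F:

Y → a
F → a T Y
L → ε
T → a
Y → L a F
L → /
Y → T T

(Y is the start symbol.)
FIRST sets of the non-terminals involved (from the grammar, by fixed-point iteration):
  FIRST(T) = { 'a' }

To compute FIRST(T F), process the symbols left to right:
Symbol T is a non-terminal. Add FIRST(T) \ {ε} = { 'a' }
T is not nullable (ε ∉ FIRST(T)), so stop here.
FIRST(T F) = { 'a' }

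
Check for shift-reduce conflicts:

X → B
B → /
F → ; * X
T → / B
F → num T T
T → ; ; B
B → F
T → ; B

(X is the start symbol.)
No shift-reduce conflicts

Augment with X' → X and build the canonical LR(0) collection (I0 = CLOSURE({[X' → . X]}), then GOTO on every symbol after a dot until no new states appear). It has 17 states:
  I0: { [B → . /], [B → . F], [F → . ; * X], [F → . num T T], [X → . B], [X' → . X] }  — shift
  I1: { [B → / .] }  — reduce
  I2: { [F → ; . * X] }  — shift
  I3: { [X → B .] }  — reduce
  I4: { [B → F .] }  — reduce
  I5: { [X' → X .] }  — accept
  I6: { [F → num . T T], [T → . / B], [T → . ; ; B], [T → . ; B] }  — shift
  I7: { [B → . /], [B → . F], [F → . ; * X], [F → . num T T], [T → / . B] }  — shift
  I8: { [B → . /], [B → . F], [F → . ; * X], [F → . num T T], [T → ; . ; B], [T → ; . B] }  — shift
  I9: { [F → num T . T], [T → . / B], [T → . ; ; B], [T → . ; B] }  — shift
  I10: { [F → num T T .] }  — reduce
  I11: { [B → . /], [B → . F], [F → . ; * X], [F → . num T T], [F → ; . * X], [T → ; ; . B] }  — shift
  I12: { [T → ; B .] }  — reduce
  I13: { [B → . /], [B → . F], [F → . ; * X], [F → . num T T], [F → ; * . X], [X → . B] }  — shift
  I14: { [T → ; ; B .] }  — reduce
  I15: { [F → ; * X .] }  — reduce
  I16: { [T → / B .] }  — reduce

No state contains both a complete item and a shift item.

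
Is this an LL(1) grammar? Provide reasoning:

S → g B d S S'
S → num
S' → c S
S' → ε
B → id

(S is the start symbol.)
A grammar is LL(1) if for each non-terminal N with multiple productions, the predict sets of those productions are pairwise disjoint, where PREDICT(N → α) = (FIRST(α) \ {ε}) ∪ (FOLLOW(N) if α ⇒* ε).

Relevant sets:
  FOLLOW(S') = { $, 'c' }

For S:
  PREDICT(S → g B d S S') = { 'g' }
  PREDICT(S → num) = { 'num' }
For S':
  PREDICT(S' → c S) = { 'c' }
  PREDICT(S' → ε) = { $, 'c' }
B has a single production, so nothing to check there.

Conflict found: Predict set conflict for S': { 'c' }
The grammar is NOT LL(1).

Answer: No. Predict set conflict for S': { 'c' }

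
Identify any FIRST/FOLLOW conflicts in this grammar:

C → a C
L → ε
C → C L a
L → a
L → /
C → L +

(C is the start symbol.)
Nullable non-terminals: L.

L: nullable alternative(s) L → ε; FOLLOW(L) = { '+', 'a' }
  L → ε: FIRST \ {ε} = { } — this is the only nullable alternative, skip
  L → a: FIRST \ {ε} = { 'a' } — overlaps FOLLOW(L) on { 'a' }: CONFLICT
  L → /: FIRST \ {ε} = { '/' } — disjoint from FOLLOW(L)

C has no nullable alternative, so no FIRST/FOLLOW check is needed there.

So the grammar has 1 FIRST/FOLLOW conflict (marked CONFLICT above).

Answer: Yes. L → a with FOLLOW(L) on { 'a' }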